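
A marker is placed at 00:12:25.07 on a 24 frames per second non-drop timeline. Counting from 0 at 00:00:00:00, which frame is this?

Total seconds to the label: (0 × 3600 + 12 × 60 + 25) = 745.
Frame index = 745 × 24 + 7 = 17887.

frame 17887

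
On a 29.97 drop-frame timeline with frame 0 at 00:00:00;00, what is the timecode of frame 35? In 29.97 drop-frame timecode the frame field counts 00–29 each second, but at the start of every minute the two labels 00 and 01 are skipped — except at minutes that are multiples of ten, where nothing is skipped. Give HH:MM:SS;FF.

Each 10-minute DF block holds 10 × 60 × 30 − 9 × 2 = 17982 frames. 35 ÷ 17982 → 0 full blocks, remainder 35.
Within the partial block the first minute is 1800 frames and each further minute 1798, so 0 further minute boundaries passed. Total skipped labels = 18 × 0 + 2 × 0 = 0.
Non-drop label index = 35 + 0 = 35; at 30 labels/s that is 00:00:01:05, i.e. DF 00:00:01;05.

00:00:01;05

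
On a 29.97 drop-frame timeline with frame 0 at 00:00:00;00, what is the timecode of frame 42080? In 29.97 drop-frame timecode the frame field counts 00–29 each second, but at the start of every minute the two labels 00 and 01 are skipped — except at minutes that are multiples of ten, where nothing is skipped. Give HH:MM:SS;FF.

00:23:24;02

Ten DF minutes hold 17982 frames, so frame 42080 lies in block 2 (frames 35964–53945) with 6116 frames into that block.
The block's first minute is 1800 frames and the rest 1798 each; 6116 frames reaches minute 3, so 2 × 18 + 3 × 2 = 42 labels have been skipped so far.
Adding those back, label number 42080 + 42 = 42122 at 30 labels/s is 1404 s + 2 f = 0 h 23 min 24 s frame 2, i.e. 00:23:24;02.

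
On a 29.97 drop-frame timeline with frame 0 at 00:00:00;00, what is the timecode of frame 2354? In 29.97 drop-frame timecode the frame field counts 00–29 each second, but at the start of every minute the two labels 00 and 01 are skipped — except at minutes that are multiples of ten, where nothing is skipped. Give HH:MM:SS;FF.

Each 10-minute DF block holds 10 × 60 × 30 − 9 × 2 = 17982 frames. 2354 ÷ 17982 → 0 full blocks, remainder 2354.
Within the partial block the first minute is 1800 frames and each further minute 1798, so 1 further minute boundary passed. Total skipped labels = 18 × 0 + 2 × 1 = 2.
Non-drop label index = 2354 + 2 = 2356; at 30 labels/s that is 00:01:18:16, i.e. DF 00:01:18;16.

00:01:18;16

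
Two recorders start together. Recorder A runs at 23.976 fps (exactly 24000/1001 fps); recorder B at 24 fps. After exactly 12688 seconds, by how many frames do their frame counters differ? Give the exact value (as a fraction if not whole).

23424/77 frames

A emits 24000/1001 × 12688 = 23424000/77 frames; B emits 24 × 12688 = 304512.
Difference = 23424/77 frames (≈ 304.2078); B is ahead of A.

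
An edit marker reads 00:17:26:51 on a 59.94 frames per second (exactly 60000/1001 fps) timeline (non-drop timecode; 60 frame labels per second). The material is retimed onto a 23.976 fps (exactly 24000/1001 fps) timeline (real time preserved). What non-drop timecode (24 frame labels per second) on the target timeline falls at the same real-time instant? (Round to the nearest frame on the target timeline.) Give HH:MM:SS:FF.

00:17:26:20

Source frame index: (0×3600 + 17×60 + 26) × 60 + 51 = 62811.
Real time: 62811 / (60000/1001) = 20957937/20000 s.
Target frame: (20957937/20000) × (24000/1001) = 125622/5 ≈ 25124.400 → 25124.
At 24 labels/s: frame 25124 → 00:17:26:20.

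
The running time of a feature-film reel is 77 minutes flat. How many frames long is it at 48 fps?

221760 frames

77 min = 4620 s.
Frames = 4620 × 48 = 221760.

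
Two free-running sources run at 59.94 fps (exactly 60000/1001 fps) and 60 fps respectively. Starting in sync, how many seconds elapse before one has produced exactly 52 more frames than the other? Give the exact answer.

13013/15 seconds

The gap grows by |60 − 60000/1001| = 60/1001 frames per second.
Time for a 52-frame gap: 52 ÷ (60/1001) = 13013/15 s.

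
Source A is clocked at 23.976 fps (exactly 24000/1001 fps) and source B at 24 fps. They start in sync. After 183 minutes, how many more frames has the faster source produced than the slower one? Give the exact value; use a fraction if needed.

263520/1001 frames

183 min = 10980 s.
A emits 24000/1001 × 10980 = 263520000/1001 frames; B emits 24 × 10980 = 263520.
Difference = 263520/1001 frames (≈ 263.2567); B is ahead of A.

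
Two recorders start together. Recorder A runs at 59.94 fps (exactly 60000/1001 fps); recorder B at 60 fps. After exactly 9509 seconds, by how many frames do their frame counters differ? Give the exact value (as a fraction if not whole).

A emits 60000/1001 × 9509 = 570540000/1001 frames; B emits 60 × 9509 = 570540.
Difference = 570540/1001 frames (≈ 569.9700); B is ahead of A.

570540/1001 frames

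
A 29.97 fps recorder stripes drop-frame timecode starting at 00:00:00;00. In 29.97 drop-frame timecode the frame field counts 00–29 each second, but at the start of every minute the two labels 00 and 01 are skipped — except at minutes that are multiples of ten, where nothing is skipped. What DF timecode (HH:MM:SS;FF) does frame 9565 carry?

Ten DF minutes hold 17982 frames, so frame 9565 lies in block 0 (frames 0–17981) with 9565 frames into that block.
The block's first minute is 1800 frames and the rest 1798 each; 9565 frames reaches minute 5, so 0 × 18 + 5 × 2 = 10 labels have been skipped so far.
Adding those back, label number 9565 + 10 = 9575 at 30 labels/s is 319 s + 5 f = 0 h 5 min 19 s frame 5, i.e. 00:05:19;05.

00:05:19;05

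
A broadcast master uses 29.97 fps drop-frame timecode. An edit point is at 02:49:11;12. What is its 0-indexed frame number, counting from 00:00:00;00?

Complete 10-minute blocks: 16, each 17982 frames → 287712.
Remaining 9 whole minutes in the current block: 1800 + 8 × 1798 = 16184 frames.
Within the current minute: 11 × 30 + 12 − 2 = 340 (labels ;00/;01 skipped at this minute). Total = 287712 + 16184 + 340 = 304236.

304236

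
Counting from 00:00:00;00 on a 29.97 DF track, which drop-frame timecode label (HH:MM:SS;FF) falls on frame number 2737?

Each 10-minute DF block holds 10 × 60 × 30 − 9 × 2 = 17982 frames. 2737 ÷ 17982 → 0 full blocks, remainder 2737.
Within the partial block the first minute is 1800 frames and each further minute 1798, so 1 further minute boundary passed. Total skipped labels = 18 × 0 + 2 × 1 = 2.
Non-drop label index = 2737 + 2 = 2739; at 30 labels/s that is 00:01:31:09, i.e. DF 00:01:31;09.

00:01:31;09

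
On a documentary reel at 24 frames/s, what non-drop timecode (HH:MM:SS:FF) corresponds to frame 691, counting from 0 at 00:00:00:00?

691 ÷ 24 = 28 full seconds, remainder 19 frames.
28 s = 0 h 0 min 28 s.
Timecode: 00:00:28:19.

00:00:28:19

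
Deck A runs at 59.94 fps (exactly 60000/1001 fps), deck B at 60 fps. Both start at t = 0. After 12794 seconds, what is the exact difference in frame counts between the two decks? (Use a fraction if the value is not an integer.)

A emits 60000/1001 × 12794 = 767640000/1001 frames; B emits 60 × 12794 = 767640.
Difference = 767640/1001 frames (≈ 766.8731); B is ahead of A.

767640/1001 frames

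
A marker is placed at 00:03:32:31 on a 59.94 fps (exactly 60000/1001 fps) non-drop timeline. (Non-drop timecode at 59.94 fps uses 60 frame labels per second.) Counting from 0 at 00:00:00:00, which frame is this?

12751

Total seconds to the label: (0 × 3600 + 3 × 60 + 32) = 212.
Frame index = 212 × 60 + 31 = 12751.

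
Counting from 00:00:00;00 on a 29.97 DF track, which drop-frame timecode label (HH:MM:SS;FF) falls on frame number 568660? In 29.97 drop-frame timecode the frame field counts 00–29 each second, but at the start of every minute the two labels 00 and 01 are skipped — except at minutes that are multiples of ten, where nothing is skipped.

05:16:14;10

Each 10-minute DF block holds 10 × 60 × 30 − 9 × 2 = 17982 frames. 568660 ÷ 17982 → 31 full blocks, remainder 11218.
Within the partial block the first minute is 1800 frames and each further minute 1798, so 6 further minute boundaries passed. Total skipped labels = 18 × 31 + 2 × 6 = 570.
Non-drop label index = 568660 + 570 = 569230; at 30 labels/s that is 05:16:14:10, i.e. DF 05:16:14;10.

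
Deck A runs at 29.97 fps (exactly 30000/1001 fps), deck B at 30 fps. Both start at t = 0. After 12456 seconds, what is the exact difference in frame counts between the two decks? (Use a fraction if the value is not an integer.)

373680/1001 frames

A emits 30000/1001 × 12456 = 373680000/1001 frames; B emits 30 × 12456 = 373680.
Difference = 373680/1001 frames (≈ 373.3067); B is ahead of A.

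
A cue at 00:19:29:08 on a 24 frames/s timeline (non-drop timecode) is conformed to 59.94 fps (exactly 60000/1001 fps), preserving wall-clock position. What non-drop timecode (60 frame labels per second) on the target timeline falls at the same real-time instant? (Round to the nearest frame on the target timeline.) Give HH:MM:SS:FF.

Source frame index: (0×3600 + 19×60 + 29) × 24 + 8 = 28064.
Real time: 28064 / (24) = 3508/3 s.
Target frame: (3508/3) × (60000/1001) = 70160000/1001 ≈ 70089.910 → 70090.
At 60 labels/s: frame 70090 → 00:19:28:10.

00:19:28:10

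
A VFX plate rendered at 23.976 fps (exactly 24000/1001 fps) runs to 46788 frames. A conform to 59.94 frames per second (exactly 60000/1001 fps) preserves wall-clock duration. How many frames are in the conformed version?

Frames at target rate = 46788 × (60000/1001) / (24000/1001) = 116970.

116970 frames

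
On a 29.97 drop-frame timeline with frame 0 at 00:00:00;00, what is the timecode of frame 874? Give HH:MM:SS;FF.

00:00:29;04

Ten DF minutes hold 17982 frames, so frame 874 lies in block 0 (frames 0–17981) with 874 frames into that block.
The block's first minute is 1800 frames and the rest 1798 each; 874 frames reaches minute 0, so 0 × 18 + 0 × 2 = 0 labels have been skipped so far.
Adding those back, label number 874 + 0 = 874 at 30 labels/s is 29 s + 4 f = 0 h 0 min 29 s frame 4, i.e. 00:00:29;04.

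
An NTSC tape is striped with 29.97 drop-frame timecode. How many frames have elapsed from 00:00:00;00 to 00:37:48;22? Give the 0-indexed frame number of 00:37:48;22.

As if non-drop at 30 labels/s: (0 × 3600 + 37 × 60 + 48) × 30 + 22 = 68062.
Minute boundaries passed: 37; those not divisible by 10: 37 − 3 = 34; dropped labels = 2 × 34 = 68.
Actual frame index = 68062 − 68 = 67994.

67994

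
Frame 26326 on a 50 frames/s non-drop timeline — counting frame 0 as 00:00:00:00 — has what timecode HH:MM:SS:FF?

26326 ÷ 50 = 526 full seconds, remainder 26 frames.
526 s = 0 h 8 min 46 s.
Timecode: 00:08:46:26.

00:08:46:26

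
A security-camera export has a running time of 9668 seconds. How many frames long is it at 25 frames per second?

241700 frames

Frames = 9668 × 25 = 241700.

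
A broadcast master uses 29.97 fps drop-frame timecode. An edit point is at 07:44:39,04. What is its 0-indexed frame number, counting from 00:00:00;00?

835538

Complete 10-minute blocks: 46, each 17982 frames → 827172.
Remaining 4 whole minutes in the current block: 1800 + 3 × 1798 = 7194 frames.
Within the current minute: 39 × 30 + 4 − 2 = 1172 (labels ;00/;01 skipped at this minute). Total = 827172 + 7194 + 1172 = 835538.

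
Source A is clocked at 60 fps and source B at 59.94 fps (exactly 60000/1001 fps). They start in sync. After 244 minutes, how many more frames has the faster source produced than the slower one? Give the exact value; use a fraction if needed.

244 min = 14640 s.
A emits 60 × 14640 = 878400 frames; B emits 60000/1001 × 14640 = 878400000/1001.
Difference = 878400/1001 frames (≈ 877.5225); B is behind A.

878400/1001 frames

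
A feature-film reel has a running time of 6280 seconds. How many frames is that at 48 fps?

301440 frames

Frames = 6280 × 48 = 301440.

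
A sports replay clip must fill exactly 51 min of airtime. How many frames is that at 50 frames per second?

51 min = 3060 s.
Frames = 3060 × 50 = 153000.

153000 frames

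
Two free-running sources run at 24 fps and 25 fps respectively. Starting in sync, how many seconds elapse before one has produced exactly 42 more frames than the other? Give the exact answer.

42 seconds

The gap grows by |25 − 24| = 1 frame per second.
Time for a 42-frame gap: 42 ÷ (1) = 42 s.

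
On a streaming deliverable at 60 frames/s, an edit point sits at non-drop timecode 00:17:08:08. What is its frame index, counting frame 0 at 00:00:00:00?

61688

Total seconds to the label: (0 × 3600 + 17 × 60 + 8) = 1028.
Frame index = 1028 × 60 + 8 = 61688.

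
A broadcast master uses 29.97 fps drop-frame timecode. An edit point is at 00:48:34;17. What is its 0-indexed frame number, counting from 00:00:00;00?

As if non-drop at 30 labels/s: (0 × 3600 + 48 × 60 + 34) × 30 + 17 = 87437.
Minute boundaries passed: 48; those not divisible by 10: 48 − 4 = 44; dropped labels = 2 × 44 = 88.
Actual frame index = 87437 − 88 = 87349.

87349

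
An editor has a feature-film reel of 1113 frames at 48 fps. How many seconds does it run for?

Running time = 1113 / (48) = 23.1875 s.

23.1875 seconds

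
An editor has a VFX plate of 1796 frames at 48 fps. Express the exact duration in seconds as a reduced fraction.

Running time = 1796 ÷ (48) = 1796 × 1/48 = 449/12 s.

449/12 seconds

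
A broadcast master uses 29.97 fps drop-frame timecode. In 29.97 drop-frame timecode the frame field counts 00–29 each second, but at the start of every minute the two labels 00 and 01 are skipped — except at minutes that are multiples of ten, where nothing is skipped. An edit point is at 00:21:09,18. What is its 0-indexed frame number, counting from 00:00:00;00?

38050

Complete 10-minute blocks: 2, each 17982 frames → 35964.
Remaining 1 whole minute in the current block: 1800 + 0 × 1798 = 1800 frames.
Within the current minute: 9 × 30 + 18 − 2 = 286 (labels ;00/;01 skipped at this minute). Total = 35964 + 1800 + 286 = 38050.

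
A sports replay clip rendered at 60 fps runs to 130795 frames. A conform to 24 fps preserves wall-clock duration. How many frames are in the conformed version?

Target frames = source frames × (target rate / source rate) = 130795 × (24)/(60) = 130795 × 2/5 = 52318.

52318 frames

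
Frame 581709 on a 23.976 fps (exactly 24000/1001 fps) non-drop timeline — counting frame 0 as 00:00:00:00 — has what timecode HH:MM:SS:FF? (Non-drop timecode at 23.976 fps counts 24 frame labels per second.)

06:43:57:21

581709 ÷ 24 = 24237 full seconds, remainder 21 frames.
24237 s = 6 h 43 min 57 s.
Timecode: 06:43:57:21.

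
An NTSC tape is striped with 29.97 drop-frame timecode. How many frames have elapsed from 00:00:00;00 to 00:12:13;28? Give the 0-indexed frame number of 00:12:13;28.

Complete 10-minute blocks: 1, each 17982 frames → 17982.
Remaining 2 whole minutes in the current block: 1800 + 1 × 1798 = 3598 frames.
Within the current minute: 13 × 30 + 28 − 2 = 416 (labels ;00/;01 skipped at this minute). Total = 17982 + 3598 + 416 = 21996.

21996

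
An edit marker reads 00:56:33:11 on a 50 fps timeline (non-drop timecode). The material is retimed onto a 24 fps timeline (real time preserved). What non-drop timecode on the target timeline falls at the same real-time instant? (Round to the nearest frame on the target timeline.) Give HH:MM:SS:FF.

Source frame index: (0×3600 + 56×60 + 33) × 50 + 11 = 169661.
Real time: 169661 / (50) = 169661/50 s.
Target frame: (169661/50) × (24) = 2035932/25 ≈ 81437.280 → 81437.
At 24 labels/s: frame 81437 → 00:56:33:05.

00:56:33:05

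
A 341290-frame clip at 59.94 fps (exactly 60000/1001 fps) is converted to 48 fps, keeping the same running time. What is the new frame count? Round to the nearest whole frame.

273305 frames

Frames at target rate = 341290 × (48) / (60000/1001) = 34163129/125 ≈ 273305.032.
Nearest whole frame: 273305.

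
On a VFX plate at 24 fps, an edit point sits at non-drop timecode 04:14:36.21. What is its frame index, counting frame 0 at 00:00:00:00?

366645

Total seconds to the label: (4 × 3600 + 14 × 60 + 36) = 15276.
Frame index = 15276 × 24 + 21 = 366645.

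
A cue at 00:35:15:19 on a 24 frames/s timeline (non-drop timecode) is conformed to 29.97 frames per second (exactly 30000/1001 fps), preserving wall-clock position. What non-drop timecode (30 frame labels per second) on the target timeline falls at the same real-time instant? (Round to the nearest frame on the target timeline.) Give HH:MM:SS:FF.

00:35:13:20

Source frame index: (0×3600 + 35×60 + 15) × 24 + 19 = 50779.
Real time: 50779 / (24) = 50779/24 s.
Target frame: (50779/24) × (30000/1001) = 63473750/1001 ≈ 63410.340 → 63410.
At 30 labels/s: frame 63410 → 00:35:13:20.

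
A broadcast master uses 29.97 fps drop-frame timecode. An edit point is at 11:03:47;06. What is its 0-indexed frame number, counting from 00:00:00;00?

As if non-drop at 30 labels/s: (11 × 3600 + 3 × 60 + 47) × 30 + 6 = 1194816.
Minute boundaries passed: 663; those not divisible by 10: 663 − 66 = 597; dropped labels = 2 × 597 = 1194.
Actual frame index = 1194816 − 1194 = 1193622.

1193622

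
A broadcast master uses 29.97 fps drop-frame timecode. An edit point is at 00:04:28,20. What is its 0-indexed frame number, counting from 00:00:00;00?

8052

Complete 10-minute blocks: 0, each 17982 frames → 0.
Remaining 4 whole minutes in the current block: 1800 + 3 × 1798 = 7194 frames.
Within the current minute: 28 × 30 + 20 − 2 = 858 (labels ;00/;01 skipped at this minute). Total = 0 + 7194 + 858 = 8052.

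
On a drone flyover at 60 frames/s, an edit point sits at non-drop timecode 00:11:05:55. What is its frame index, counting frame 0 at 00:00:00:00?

39955

Total seconds to the label: (0 × 3600 + 11 × 60 + 5) = 665.
Frame index = 665 × 60 + 55 = 39955.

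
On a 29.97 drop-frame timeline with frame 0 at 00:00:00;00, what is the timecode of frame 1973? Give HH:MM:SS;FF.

00:01:05;25

Each 10-minute DF block holds 10 × 60 × 30 − 9 × 2 = 17982 frames. 1973 ÷ 17982 → 0 full blocks, remainder 1973.
Within the partial block the first minute is 1800 frames and each further minute 1798, so 1 further minute boundary passed. Total skipped labels = 18 × 0 + 2 × 1 = 2.
Non-drop label index = 1973 + 2 = 1975; at 30 labels/s that is 00:01:05:25, i.e. DF 00:01:05;25.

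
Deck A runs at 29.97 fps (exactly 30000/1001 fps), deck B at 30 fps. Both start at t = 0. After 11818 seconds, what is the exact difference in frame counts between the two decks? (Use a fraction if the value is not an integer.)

A emits 30000/1001 × 11818 = 354540000/1001 frames; B emits 30 × 11818 = 354540.
Difference = 354540/1001 frames (≈ 354.1858); B is ahead of A.

354540/1001 frames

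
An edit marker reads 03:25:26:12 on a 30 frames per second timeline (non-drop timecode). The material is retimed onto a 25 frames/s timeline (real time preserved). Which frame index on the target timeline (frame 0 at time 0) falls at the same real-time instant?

Source frame index: (3×3600 + 25×60 + 26) × 30 + 12 = 369792.
Real time: 369792 / (30) = 61632/5 s.
Target frame: (61632/5) × (25) = 308160.

frame 308160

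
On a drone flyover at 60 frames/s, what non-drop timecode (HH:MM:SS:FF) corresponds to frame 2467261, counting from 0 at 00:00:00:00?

11:25:21:01

2467261 ÷ 60 = 41121 full seconds, remainder 1 frame.
41121 s = 11 h 25 min 21 s.
Timecode: 11:25:21:01.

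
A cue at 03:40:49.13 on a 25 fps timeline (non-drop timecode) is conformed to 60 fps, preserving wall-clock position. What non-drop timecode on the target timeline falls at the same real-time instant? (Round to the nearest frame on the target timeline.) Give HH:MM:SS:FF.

03:40:49:31

Source frame index: (3×3600 + 40×60 + 49) × 25 + 13 = 331238.
Real time: 331238 / (25) = 331238/25 s.
Target frame: (331238/25) × (60) = 3974856/5 ≈ 794971.200 → 794971.
At 60 labels/s: frame 794971 → 03:40:49:31.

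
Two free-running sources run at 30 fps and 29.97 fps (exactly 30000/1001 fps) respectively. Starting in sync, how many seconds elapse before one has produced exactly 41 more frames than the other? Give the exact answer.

41041/30 seconds

The gap grows by |30000/1001 − 30| = 30/1001 frames per second.
Time for a 41-frame gap: 41 ÷ (30/1001) = 41041/30 s.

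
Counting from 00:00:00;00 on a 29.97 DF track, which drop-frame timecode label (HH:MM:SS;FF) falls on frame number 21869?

Ten DF minutes hold 17982 frames, so frame 21869 lies in block 1 (frames 17982–35963) with 3887 frames into that block.
The block's first minute is 1800 frames and the rest 1798 each; 3887 frames reaches minute 2, so 1 × 18 + 2 × 2 = 22 labels have been skipped so far.
Adding those back, label number 21869 + 22 = 21891 at 30 labels/s is 729 s + 21 f = 0 h 12 min 9 s frame 21, i.e. 00:12:09;21.

00:12:09;21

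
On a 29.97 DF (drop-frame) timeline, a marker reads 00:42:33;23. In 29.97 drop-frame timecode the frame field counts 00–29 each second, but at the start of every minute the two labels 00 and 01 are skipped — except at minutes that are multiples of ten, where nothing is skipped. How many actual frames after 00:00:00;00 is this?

76537

Complete 10-minute blocks: 4, each 17982 frames → 71928.
Remaining 2 whole minutes in the current block: 1800 + 1 × 1798 = 3598 frames.
Within the current minute: 33 × 30 + 23 − 2 = 1011 (labels ;00/;01 skipped at this minute). Total = 71928 + 3598 + 1011 = 76537.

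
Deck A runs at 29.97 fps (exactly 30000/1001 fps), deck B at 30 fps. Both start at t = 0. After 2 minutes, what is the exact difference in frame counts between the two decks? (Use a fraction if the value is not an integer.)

3600/1001 frames

2 min = 120 s.
A emits 30000/1001 × 120 = 3600000/1001 frames; B emits 30 × 120 = 3600.
Difference = 3600/1001 frames (≈ 3.5964); B is ahead of A.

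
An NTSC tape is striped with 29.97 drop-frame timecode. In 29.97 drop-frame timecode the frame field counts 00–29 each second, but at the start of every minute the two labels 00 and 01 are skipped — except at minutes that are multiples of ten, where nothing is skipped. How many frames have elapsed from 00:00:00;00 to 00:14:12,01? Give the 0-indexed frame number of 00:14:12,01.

Complete 10-minute blocks: 1, each 17982 frames → 17982.
Remaining 4 whole minutes in the current block: 1800 + 3 × 1798 = 7194 frames.
Within the current minute: 12 × 30 + 1 − 2 = 359 (labels ;00/;01 skipped at this minute). Total = 17982 + 7194 + 359 = 25535.

25535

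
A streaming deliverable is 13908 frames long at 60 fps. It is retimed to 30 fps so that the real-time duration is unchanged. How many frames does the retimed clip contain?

Target frames = source frames × (target rate / source rate) = 13908 × (30)/(60) = 13908 × 1/2 = 6954.

6954 frames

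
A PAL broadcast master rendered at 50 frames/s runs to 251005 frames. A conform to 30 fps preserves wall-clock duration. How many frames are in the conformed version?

150603 frames

Target frames = source frames × (target rate / source rate) = 251005 × (30)/(50) = 251005 × 3/5 = 150603.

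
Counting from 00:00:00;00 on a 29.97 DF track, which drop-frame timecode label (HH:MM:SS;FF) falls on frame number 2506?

Ten DF minutes hold 17982 frames, so frame 2506 lies in block 0 (frames 0–17981) with 2506 frames into that block.
The block's first minute is 1800 frames and the rest 1798 each; 2506 frames reaches minute 1, so 0 × 18 + 1 × 2 = 2 labels have been skipped so far.
Adding those back, label number 2506 + 2 = 2508 at 30 labels/s is 83 s + 18 f = 0 h 1 min 23 s frame 18, i.e. 00:01:23;18.

00:01:23;18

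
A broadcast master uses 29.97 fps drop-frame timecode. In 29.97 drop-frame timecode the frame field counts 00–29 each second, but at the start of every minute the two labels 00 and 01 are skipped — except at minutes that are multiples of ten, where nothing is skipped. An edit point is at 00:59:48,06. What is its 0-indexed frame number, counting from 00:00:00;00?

107538

As if non-drop at 30 labels/s: (0 × 3600 + 59 × 60 + 48) × 30 + 6 = 107646.
Minute boundaries passed: 59; those not divisible by 10: 59 − 5 = 54; dropped labels = 2 × 54 = 108.
Actual frame index = 107646 − 108 = 107538.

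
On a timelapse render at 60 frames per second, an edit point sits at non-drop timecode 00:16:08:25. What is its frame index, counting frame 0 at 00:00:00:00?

58105

Total seconds to the label: (0 × 3600 + 16 × 60 + 8) = 968.
Frame index = 968 × 60 + 25 = 58105.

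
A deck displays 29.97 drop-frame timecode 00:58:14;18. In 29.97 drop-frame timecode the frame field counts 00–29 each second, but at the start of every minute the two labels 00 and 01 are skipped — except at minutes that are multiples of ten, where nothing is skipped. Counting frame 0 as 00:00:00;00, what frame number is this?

104732

Complete 10-minute blocks: 5, each 17982 frames → 89910.
Remaining 8 whole minutes in the current block: 1800 + 7 × 1798 = 14386 frames.
Within the current minute: 14 × 30 + 18 − 2 = 436 (labels ;00/;01 skipped at this minute). Total = 89910 + 14386 + 436 = 104732.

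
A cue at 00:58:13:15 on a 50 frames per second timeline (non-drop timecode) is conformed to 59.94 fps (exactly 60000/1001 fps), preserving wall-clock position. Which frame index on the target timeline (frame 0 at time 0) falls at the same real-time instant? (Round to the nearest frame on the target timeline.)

frame 209389

Source frame index: (0×3600 + 58×60 + 13) × 50 + 15 = 174665.
Real time: 174665 / (50) = 34933/10 s.
Target frame: (34933/10) × (60000/1001) = 209598000/1001 ≈ 209388.611 → 209389.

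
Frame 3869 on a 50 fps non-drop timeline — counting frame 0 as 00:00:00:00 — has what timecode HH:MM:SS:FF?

3869 ÷ 50 = 77 full seconds, remainder 19 frames.
77 s = 0 h 1 min 17 s.
Timecode: 00:01:17:19.

00:01:17:19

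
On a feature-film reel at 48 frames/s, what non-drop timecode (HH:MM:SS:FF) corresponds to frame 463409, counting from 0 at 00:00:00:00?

02:40:54:17

463409 ÷ 48 = 9654 full seconds, remainder 17 frames.
9654 s = 2 h 40 min 54 s.
Timecode: 02:40:54:17.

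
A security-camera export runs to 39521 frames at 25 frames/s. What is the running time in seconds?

Running time = 39521 / (25) = 1580.84 s.

1580.84 seconds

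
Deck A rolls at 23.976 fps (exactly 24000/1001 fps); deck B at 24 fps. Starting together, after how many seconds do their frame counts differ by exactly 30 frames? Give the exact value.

1251.25 seconds

The gap grows by |24 − 24000/1001| = 24/1001 frames per second.
Time for a 30-frame gap: 30 ÷ (24/1001) = 1251.25 s.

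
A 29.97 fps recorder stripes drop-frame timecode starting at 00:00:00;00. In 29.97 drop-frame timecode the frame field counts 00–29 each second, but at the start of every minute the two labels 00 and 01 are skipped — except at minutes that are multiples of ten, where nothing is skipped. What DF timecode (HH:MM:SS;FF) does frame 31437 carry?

00:17:28;29

Each 10-minute DF block holds 10 × 60 × 30 − 9 × 2 = 17982 frames. 31437 ÷ 17982 → 1 full block, remainder 13455.
Within the partial block the first minute is 1800 frames and each further minute 1798, so 7 further minute boundaries passed. Total skipped labels = 18 × 1 + 2 × 7 = 32.
Non-drop label index = 31437 + 32 = 31469; at 30 labels/s that is 00:17:28:29, i.e. DF 00:17:28;29.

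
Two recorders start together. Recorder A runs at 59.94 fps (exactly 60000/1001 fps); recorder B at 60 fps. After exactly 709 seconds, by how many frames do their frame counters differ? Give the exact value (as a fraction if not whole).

42540/1001 frames

A emits 60000/1001 × 709 = 42540000/1001 frames; B emits 60 × 709 = 42540.
Difference = 42540/1001 frames (≈ 42.4975); B is ahead of A.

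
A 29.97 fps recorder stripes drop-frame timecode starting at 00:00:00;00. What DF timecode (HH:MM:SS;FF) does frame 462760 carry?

04:17:20;24

Ten DF minutes hold 17982 frames, so frame 462760 lies in block 25 (frames 449550–467531) with 13210 frames into that block.
The block's first minute is 1800 frames and the rest 1798 each; 13210 frames reaches minute 7, so 25 × 18 + 7 × 2 = 464 labels have been skipped so far.
Adding those back, label number 462760 + 464 = 463224 at 30 labels/s is 15440 s + 24 f = 4 h 17 min 20 s frame 24, i.e. 04:17:20;24.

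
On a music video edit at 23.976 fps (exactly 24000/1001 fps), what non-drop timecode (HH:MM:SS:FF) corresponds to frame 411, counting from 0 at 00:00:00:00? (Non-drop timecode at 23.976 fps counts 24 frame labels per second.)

411 ÷ 24 = 17 full seconds, remainder 3 frames.
17 s = 0 h 0 min 17 s.
Timecode: 00:00:17:03.

00:00:17:03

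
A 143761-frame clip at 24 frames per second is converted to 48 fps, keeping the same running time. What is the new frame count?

Target frames = source frames × (target rate / source rate) = 143761 × (48)/(24) = 143761 × 2 = 287522.

287522 frames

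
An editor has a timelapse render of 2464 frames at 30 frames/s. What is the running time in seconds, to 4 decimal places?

82.1333 seconds

Running time = 2464 × 1/30 = 1232/15 s ≈ 82.1333 s.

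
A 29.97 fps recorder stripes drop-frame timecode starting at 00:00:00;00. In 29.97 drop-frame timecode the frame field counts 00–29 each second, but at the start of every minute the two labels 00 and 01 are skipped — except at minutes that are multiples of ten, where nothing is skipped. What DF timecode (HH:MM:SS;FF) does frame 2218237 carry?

20:33:35;07

Ten DF minutes hold 17982 frames, so frame 2218237 lies in block 123 (frames 2211786–2229767) with 6451 frames into that block.
The block's first minute is 1800 frames and the rest 1798 each; 6451 frames reaches minute 3, so 123 × 18 + 3 × 2 = 2220 labels have been skipped so far.
Adding those back, label number 2218237 + 2220 = 2220457 at 30 labels/s is 74015 s + 7 f = 20 h 33 min 35 s frame 7, i.e. 20:33:35;07.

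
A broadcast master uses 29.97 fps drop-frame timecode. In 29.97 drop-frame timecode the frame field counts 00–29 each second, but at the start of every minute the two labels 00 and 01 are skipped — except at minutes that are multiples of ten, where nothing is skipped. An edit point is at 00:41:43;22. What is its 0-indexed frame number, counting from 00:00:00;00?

As if non-drop at 30 labels/s: (0 × 3600 + 41 × 60 + 43) × 30 + 22 = 75112.
Minute boundaries passed: 41; those not divisible by 10: 41 − 4 = 37; dropped labels = 2 × 37 = 74.
Actual frame index = 75112 − 74 = 75038.

75038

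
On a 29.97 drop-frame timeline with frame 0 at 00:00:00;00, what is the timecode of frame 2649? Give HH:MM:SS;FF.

00:01:28;11

Each 10-minute DF block holds 10 × 60 × 30 − 9 × 2 = 17982 frames. 2649 ÷ 17982 → 0 full blocks, remainder 2649.
Within the partial block the first minute is 1800 frames and each further minute 1798, so 1 further minute boundary passed. Total skipped labels = 18 × 0 + 2 × 1 = 2.
Non-drop label index = 2649 + 2 = 2651; at 30 labels/s that is 00:01:28:11, i.e. DF 00:01:28;11.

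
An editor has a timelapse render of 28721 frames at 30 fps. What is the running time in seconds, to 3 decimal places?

957.367 seconds

Running time = 28721 × 1/30 = 28721/30 s ≈ 957.367 s.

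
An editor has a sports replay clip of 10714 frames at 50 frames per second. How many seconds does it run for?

214.28 seconds

Running time = 10714 / (50) = 214.28 s.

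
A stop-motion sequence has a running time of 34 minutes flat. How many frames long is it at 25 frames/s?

51000 frames

34 min = 2040 s.
Frames = 2040 × 25 = 51000.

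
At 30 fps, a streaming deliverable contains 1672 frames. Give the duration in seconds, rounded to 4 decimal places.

Running time = 1672 × 1/30 = 836/15 s ≈ 55.7333 s.

55.7333 seconds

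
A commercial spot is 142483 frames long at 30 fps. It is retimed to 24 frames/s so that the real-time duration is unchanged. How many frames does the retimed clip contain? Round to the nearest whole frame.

Frames at target rate = 142483 × (24) / (30) = 569932/5 ≈ 113986.400.
Nearest whole frame: 113986.

113986 frames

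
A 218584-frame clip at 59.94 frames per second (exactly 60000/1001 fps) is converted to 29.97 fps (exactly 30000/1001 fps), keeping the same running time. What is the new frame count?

109292 frames

Frames at target rate = 218584 × (30000/1001) / (60000/1001) = 109292.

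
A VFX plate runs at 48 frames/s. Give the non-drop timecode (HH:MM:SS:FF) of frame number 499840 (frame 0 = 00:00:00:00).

499840 ÷ 48 = 10413 full seconds, remainder 16 frames.
10413 s = 2 h 53 min 33 s.
Timecode: 02:53:33:16.

02:53:33:16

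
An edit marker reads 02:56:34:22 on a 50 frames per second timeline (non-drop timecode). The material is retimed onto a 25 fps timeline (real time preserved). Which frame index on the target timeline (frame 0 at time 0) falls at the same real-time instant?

frame 264861

Source frame index: (2×3600 + 56×60 + 34) × 50 + 22 = 529722.
Real time: 529722 / (50) = 264861/25 s.
Target frame: (264861/25) × (25) = 264861.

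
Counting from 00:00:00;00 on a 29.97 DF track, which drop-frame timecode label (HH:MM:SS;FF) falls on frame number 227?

00:00:07;17

Each 10-minute DF block holds 10 × 60 × 30 − 9 × 2 = 17982 frames. 227 ÷ 17982 → 0 full blocks, remainder 227.
Within the partial block the first minute is 1800 frames and each further minute 1798, so 0 further minute boundaries passed. Total skipped labels = 18 × 0 + 2 × 0 = 0.
Non-drop label index = 227 + 0 = 227; at 30 labels/s that is 00:00:07:17, i.e. DF 00:00:07;17.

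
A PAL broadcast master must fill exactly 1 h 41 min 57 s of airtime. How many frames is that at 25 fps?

152925 frames

1 h 41 min 57 s = 6117 s.
Frames = 6117 × 25 = 152925.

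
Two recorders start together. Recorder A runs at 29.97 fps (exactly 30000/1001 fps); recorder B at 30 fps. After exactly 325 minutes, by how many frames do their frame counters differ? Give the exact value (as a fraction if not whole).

325 min = 19500 s.
A emits 30000/1001 × 19500 = 45000000/77 frames; B emits 30 × 19500 = 585000.
Difference = 45000/77 frames (≈ 584.4156); B is ahead of A.

45000/77 frames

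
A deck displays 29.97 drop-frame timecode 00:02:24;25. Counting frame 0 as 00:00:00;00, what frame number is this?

Complete 10-minute blocks: 0, each 17982 frames → 0.
Remaining 2 whole minutes in the current block: 1800 + 1 × 1798 = 3598 frames.
Within the current minute: 24 × 30 + 25 − 2 = 743 (labels ;00/;01 skipped at this minute). Total = 0 + 3598 + 743 = 4341.

4341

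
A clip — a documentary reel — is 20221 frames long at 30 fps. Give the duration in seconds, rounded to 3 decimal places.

674.033 seconds

Running time = 20221 × 1/30 = 20221/30 s ≈ 674.033 s.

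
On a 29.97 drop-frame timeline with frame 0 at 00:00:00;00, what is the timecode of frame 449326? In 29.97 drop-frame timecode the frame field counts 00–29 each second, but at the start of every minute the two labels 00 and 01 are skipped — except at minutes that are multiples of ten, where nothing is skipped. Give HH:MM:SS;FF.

04:09:52;16

Each 10-minute DF block holds 10 × 60 × 30 − 9 × 2 = 17982 frames. 449326 ÷ 17982 → 24 full blocks, remainder 17758.
Within the partial block the first minute is 1800 frames and each further minute 1798, so 9 further minute boundaries passed. Total skipped labels = 18 × 24 + 2 × 9 = 450.
Non-drop label index = 449326 + 450 = 449776; at 30 labels/s that is 04:09:52:16, i.e. DF 04:09:52;16.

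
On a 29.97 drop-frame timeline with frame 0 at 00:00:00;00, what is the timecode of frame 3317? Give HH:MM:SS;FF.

Each 10-minute DF block holds 10 × 60 × 30 − 9 × 2 = 17982 frames. 3317 ÷ 17982 → 0 full blocks, remainder 3317.
Within the partial block the first minute is 1800 frames and each further minute 1798, so 1 further minute boundary passed. Total skipped labels = 18 × 0 + 2 × 1 = 2.
Non-drop label index = 3317 + 2 = 3319; at 30 labels/s that is 00:01:50:19, i.e. DF 00:01:50;19.

00:01:50;19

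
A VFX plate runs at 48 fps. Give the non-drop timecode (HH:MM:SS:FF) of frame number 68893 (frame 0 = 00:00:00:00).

00:23:55:13

68893 ÷ 48 = 1435 full seconds, remainder 13 frames.
1435 s = 0 h 23 min 55 s.
Timecode: 00:23:55:13.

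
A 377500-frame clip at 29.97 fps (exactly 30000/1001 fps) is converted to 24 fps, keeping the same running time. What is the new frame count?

Target frames = source frames × (target rate / source rate) = 377500 × (24)/(30000/1001) = 377500 × 1001/1250 = 302302.

302302 frames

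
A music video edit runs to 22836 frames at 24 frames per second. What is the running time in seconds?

951.5 seconds

Running time = 22836 / (24) = 951.5 s.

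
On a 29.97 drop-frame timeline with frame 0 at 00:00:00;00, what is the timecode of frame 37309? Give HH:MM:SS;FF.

00:20:44;25

Ten DF minutes hold 17982 frames, so frame 37309 lies in block 2 (frames 35964–53945) with 1345 frames into that block.
The block's first minute is 1800 frames and the rest 1798 each; 1345 frames reaches minute 0, so 2 × 18 + 0 × 2 = 36 labels have been skipped so far.
Adding those back, label number 37309 + 36 = 37345 at 30 labels/s is 1244 s + 25 f = 0 h 20 min 44 s frame 25, i.e. 00:20:44;25.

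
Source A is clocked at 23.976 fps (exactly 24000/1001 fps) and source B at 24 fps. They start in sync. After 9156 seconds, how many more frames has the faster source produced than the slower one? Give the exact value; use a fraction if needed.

31392/143 frames

A emits 24000/1001 × 9156 = 31392000/143 frames; B emits 24 × 9156 = 219744.
Difference = 31392/143 frames (≈ 219.5245); B is ahead of A.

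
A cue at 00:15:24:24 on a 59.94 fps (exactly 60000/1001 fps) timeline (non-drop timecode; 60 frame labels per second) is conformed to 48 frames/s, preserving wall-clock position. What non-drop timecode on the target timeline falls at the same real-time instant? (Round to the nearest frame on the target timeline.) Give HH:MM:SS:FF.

00:15:25:16

Source frame index: (0×3600 + 15×60 + 24) × 60 + 24 = 55464.
Real time: 55464 / (60000/1001) = 2313311/2500 s.
Target frame: (2313311/2500) × (48) = 27759732/625 ≈ 44415.571 → 44416.
At 48 labels/s: frame 44416 → 00:15:25:16.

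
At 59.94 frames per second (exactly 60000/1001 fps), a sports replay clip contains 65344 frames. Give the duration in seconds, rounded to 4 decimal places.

1090.1557 seconds

Running time = 65344 × 1001/60000 = 2044042/1875 s ≈ 1090.1557 s.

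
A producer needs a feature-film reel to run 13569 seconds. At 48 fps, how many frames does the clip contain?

651312 frames

Frames = 13569 × 48 = 651312.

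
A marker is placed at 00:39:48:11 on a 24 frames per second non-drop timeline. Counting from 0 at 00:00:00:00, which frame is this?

Total seconds to the label: (0 × 3600 + 39 × 60 + 48) = 2388.
Frame index = 2388 × 24 + 11 = 57323.

57323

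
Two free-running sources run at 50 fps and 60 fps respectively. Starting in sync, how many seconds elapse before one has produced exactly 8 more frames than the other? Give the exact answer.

The gap grows by |60 − 50| = 10 frames per second.
Time for a 8-frame gap: 8 ÷ (10) = 0.8 s.

0.8 seconds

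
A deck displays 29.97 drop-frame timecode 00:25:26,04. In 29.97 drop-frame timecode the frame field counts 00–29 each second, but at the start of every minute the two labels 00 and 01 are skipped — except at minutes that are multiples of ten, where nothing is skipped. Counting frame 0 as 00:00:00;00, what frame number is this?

As if non-drop at 30 labels/s: (0 × 3600 + 25 × 60 + 26) × 30 + 4 = 45784.
Minute boundaries passed: 25; those not divisible by 10: 25 − 2 = 23; dropped labels = 2 × 23 = 46.
Actual frame index = 45784 − 46 = 45738.

45738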